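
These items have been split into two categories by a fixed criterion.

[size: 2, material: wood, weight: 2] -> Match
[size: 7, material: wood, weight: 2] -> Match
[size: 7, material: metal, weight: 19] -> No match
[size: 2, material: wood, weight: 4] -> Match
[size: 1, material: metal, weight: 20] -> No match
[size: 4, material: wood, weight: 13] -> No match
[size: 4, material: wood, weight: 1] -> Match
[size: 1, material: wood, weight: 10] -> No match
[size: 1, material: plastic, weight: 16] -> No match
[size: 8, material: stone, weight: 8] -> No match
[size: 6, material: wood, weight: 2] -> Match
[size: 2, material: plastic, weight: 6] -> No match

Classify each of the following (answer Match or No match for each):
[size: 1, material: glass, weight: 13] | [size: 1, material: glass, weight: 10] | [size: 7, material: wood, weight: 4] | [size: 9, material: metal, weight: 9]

No match, No match, Match, No match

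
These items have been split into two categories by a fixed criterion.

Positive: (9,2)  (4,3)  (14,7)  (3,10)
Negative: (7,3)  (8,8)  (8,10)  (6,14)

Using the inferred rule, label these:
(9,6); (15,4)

Rule: sum is odd. This holds for each 'Positive' example and fails for each 'Negative' one.

Positive, Positive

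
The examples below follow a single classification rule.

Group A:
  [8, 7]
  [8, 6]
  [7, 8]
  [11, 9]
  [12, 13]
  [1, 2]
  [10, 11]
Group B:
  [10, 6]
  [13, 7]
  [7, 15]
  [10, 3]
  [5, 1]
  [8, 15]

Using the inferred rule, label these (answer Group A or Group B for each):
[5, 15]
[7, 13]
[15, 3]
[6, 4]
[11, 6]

All 'Group A' examples share one property — |first − second| ≤ 2 — and every 'Group B' example lacks it.
[5, 15]: |5−15| = 10, does not pass → Group B.
[7, 13]: |7−13| = 6, does not pass → Group B.
[15, 3]: |15−3| = 12, does not pass → Group B.
[6, 4]: |6−4| = 2, fits → Group A.
[11, 6]: |11−6| = 5, does not pass → Group B.

Group B, Group B, Group B, Group A, Group B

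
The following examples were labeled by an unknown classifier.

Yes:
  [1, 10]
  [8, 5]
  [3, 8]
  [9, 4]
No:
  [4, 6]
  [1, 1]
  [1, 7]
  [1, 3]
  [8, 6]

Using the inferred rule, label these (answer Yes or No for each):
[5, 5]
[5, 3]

No, No

A rule that fits every label: sum is odd — true of each 'Yes' example, false of each 'No' one.
[5, 5]: 5+5 = 10, doesn't match → No. [5, 3]: 5+3 = 8, doesn't match → No.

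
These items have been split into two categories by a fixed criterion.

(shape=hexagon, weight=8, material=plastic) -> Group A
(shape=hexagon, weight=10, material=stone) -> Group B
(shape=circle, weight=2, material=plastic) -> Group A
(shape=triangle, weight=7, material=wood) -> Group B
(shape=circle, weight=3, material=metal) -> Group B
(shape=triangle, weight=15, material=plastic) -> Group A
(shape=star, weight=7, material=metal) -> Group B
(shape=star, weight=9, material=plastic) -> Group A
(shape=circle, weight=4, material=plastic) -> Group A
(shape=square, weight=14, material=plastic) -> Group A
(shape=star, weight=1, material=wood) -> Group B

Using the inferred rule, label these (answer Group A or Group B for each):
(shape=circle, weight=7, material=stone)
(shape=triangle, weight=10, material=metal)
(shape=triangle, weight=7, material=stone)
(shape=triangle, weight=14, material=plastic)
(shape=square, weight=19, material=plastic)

One predicate separates the groups cleanly: material is plastic.

Group B, Group B, Group B, Group A, Group A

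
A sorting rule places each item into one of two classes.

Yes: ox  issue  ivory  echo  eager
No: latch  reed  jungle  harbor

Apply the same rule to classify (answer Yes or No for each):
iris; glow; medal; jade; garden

'Yes' ⟺ starts with a vowel.
Yes: iris, since starts with 'i'. No: glow, since starts with 'g'. No: medal, since starts with 'm'. No: jade, since starts with 'j'. No: garden, since starts with 'g'.

Yes, No, No, No, No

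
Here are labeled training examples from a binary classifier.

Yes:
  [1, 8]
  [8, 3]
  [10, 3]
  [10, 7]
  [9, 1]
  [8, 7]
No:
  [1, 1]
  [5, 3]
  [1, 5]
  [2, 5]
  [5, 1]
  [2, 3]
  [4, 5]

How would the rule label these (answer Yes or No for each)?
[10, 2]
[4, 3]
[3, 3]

The classifier is using: max ≥ 7.
[10, 2]: Yes (max 10).
[4, 3]: No (max 4).
[3, 3]: No (max 3).

Yes, No, No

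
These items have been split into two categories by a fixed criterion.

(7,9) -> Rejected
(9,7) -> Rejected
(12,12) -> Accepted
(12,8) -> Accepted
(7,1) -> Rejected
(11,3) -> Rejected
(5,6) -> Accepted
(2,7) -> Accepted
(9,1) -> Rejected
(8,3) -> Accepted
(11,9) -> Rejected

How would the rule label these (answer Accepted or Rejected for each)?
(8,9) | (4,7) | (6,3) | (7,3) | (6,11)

Accepted, Accepted, Accepted, Rejected, Accepted

One predicate separates the groups cleanly: product is even.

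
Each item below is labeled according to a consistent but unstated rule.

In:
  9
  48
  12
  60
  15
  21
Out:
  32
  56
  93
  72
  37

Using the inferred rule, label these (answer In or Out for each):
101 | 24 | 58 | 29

Out, In, Out, Out

The common property of the 'In' items is: multiple of 3 AND at most 60. No 'Out' item has it.
101 — 101 = 3·33 + 2, 101 > 60, hence Out. 24 — 24 = 3·8, 24 ≤ 60, hence In. 58 — 58 = 3·19 + 1, 58 ≤ 60, hence Out. 29 — 29 = 3·9 + 2, 29 ≤ 60, hence Out.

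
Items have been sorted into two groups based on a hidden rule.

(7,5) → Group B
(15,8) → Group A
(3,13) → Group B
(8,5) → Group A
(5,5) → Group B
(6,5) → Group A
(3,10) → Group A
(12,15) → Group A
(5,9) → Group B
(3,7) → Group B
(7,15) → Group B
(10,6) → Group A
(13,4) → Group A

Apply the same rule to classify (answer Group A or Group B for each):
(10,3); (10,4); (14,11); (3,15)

Group A, Group A, Group A, Group B

Checking candidate rules against both groups, what survives is: product is even.
(10,3): Group A (10·3 = 30).
(10,4): Group A (10·4 = 40).
(14,11): Group A (14·11 = 154).
(3,15): Group B (3·15 = 45).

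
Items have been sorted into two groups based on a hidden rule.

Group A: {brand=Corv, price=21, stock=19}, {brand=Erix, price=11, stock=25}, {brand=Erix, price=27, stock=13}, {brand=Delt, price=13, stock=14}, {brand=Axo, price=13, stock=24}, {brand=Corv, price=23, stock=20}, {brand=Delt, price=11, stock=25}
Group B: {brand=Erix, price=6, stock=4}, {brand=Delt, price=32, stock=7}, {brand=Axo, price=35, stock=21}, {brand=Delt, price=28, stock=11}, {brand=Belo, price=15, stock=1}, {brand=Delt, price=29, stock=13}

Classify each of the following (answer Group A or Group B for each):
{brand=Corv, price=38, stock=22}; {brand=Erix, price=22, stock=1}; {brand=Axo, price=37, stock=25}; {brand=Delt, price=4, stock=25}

Group B, Group B, Group B, Group A

All 'Group A' examples share one property — price ≤ 27 AND stock ≥ 7 — and every 'Group B' example lacks it.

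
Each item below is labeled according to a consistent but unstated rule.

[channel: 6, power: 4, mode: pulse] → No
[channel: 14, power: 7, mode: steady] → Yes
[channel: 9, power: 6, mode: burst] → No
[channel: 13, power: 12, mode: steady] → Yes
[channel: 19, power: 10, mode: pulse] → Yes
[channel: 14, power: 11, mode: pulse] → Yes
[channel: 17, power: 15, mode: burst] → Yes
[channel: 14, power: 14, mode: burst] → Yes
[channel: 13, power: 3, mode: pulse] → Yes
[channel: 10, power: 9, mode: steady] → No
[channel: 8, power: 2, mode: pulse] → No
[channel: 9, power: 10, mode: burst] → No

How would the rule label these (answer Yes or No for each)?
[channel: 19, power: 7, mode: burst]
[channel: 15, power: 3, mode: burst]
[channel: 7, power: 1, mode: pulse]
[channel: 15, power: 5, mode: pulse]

Yes, Yes, No, Yes

The pattern is that an item is 'Yes' exactly when: channel ≥ 13.
Yes: [channel: 19, power: 7, mode: burst], since channel = 19. Yes: [channel: 15, power: 3, mode: burst], since channel = 15. No: [channel: 7, power: 1, mode: pulse], since channel = 7. Yes: [channel: 15, power: 5, mode: pulse], since channel = 15.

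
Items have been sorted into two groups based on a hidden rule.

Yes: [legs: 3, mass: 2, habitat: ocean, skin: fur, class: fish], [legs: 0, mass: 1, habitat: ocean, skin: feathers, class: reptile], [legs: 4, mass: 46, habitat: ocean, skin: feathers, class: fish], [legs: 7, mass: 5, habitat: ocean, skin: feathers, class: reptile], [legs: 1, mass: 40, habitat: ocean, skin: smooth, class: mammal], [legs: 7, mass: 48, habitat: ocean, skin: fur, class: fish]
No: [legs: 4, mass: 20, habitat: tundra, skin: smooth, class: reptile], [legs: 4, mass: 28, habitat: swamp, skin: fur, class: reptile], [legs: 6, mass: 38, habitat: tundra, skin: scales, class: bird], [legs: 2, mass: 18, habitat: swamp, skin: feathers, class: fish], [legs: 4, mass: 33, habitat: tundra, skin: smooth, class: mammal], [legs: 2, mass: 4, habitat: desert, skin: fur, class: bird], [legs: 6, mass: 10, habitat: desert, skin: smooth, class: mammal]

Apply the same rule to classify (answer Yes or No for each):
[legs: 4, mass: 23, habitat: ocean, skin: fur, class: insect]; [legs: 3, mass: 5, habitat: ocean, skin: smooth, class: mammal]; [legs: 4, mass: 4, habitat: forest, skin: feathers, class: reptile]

The common property of the 'Yes' items is: habitat is ocean. No 'No' item has it.

Yes, Yes, No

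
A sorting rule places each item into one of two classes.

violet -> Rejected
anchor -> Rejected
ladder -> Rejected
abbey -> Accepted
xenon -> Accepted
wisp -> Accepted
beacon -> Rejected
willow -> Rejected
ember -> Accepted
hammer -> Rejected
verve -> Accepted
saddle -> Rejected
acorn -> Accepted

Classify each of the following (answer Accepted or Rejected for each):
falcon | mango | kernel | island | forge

Rejected, Accepted, Rejected, Rejected, Accepted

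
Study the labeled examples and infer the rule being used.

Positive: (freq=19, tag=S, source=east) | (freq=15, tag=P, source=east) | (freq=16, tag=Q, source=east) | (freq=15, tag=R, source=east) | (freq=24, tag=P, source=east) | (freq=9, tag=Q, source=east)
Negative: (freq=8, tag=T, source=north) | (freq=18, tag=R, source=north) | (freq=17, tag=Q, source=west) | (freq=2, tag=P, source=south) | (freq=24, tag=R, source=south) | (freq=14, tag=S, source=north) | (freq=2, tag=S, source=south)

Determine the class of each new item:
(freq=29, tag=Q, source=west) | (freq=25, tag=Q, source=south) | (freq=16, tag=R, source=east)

Every 'Positive' example satisfies: source is east. None of the 'Negative' examples do.
(freq=29, tag=Q, source=west): Negative (source is west).
(freq=25, tag=Q, source=south): Negative (source is south).
(freq=16, tag=R, source=east): Positive (source is east).

Negative, Negative, Positive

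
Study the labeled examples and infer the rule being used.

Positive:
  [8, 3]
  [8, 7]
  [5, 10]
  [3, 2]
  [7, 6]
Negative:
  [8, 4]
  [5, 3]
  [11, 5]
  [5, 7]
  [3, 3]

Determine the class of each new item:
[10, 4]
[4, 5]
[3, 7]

All 'Positive' examples share one property — sum is odd — and every 'Negative' example lacks it.
[10, 4]: Negative (10+4 = 14).
[4, 5]: Positive (4+5 = 9).
[3, 7]: Negative (3+7 = 10).

Negative, Positive, Negative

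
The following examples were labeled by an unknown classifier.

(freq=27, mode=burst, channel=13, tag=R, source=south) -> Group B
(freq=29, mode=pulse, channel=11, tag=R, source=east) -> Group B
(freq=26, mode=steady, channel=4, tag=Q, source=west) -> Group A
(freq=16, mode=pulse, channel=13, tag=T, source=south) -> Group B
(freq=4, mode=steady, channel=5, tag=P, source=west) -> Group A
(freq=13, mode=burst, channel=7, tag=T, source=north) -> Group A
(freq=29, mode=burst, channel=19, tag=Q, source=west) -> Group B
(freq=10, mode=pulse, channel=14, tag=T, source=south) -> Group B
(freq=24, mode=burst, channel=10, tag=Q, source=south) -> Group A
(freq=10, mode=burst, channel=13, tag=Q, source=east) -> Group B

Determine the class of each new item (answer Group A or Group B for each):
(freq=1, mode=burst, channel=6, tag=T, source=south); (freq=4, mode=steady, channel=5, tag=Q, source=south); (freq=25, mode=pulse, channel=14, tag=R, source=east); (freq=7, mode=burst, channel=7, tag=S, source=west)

The distinguishing property — channel ≤ 10 — holds for all the 'Group A' cases and none of the 'Group B' cases.
(freq=1, mode=burst, channel=6, tag=T, source=south): channel = 6 — checks out, so Group A. (freq=4, mode=steady, channel=5, tag=Q, source=south): channel = 5 — checks out, so Group A. (freq=25, mode=pulse, channel=14, tag=R, source=east): channel = 14 — doesn't qualify, so Group B. (freq=7, mode=burst, channel=7, tag=S, source=west): channel = 7 — checks out, so Group A.

Group A, Group A, Group B, Group A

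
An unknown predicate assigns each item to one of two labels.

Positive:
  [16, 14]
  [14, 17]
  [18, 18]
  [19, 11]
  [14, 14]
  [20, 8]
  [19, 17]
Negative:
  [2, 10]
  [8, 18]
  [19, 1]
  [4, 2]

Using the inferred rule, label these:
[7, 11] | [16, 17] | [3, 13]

Negative, Positive, Negative

The rule appears to be: sum ≥ 28.
[7, 11]: 7+11 = 18 — does not pass, so Negative. [16, 17]: 16+17 = 33 — fits, so Positive. [3, 13]: 3+13 = 16 — does not pass, so Negative.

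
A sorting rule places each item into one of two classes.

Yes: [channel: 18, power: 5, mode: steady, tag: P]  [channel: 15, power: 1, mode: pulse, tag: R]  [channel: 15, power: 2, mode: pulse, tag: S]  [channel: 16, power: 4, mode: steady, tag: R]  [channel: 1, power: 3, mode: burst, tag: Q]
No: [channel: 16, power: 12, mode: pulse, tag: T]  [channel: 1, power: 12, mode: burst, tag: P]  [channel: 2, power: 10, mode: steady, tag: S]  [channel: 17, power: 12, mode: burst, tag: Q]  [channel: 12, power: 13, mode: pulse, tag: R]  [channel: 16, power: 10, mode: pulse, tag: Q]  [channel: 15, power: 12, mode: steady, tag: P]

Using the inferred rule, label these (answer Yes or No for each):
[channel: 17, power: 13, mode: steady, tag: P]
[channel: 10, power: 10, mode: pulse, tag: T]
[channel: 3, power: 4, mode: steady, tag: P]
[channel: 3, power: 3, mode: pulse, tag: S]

No, No, Yes, Yes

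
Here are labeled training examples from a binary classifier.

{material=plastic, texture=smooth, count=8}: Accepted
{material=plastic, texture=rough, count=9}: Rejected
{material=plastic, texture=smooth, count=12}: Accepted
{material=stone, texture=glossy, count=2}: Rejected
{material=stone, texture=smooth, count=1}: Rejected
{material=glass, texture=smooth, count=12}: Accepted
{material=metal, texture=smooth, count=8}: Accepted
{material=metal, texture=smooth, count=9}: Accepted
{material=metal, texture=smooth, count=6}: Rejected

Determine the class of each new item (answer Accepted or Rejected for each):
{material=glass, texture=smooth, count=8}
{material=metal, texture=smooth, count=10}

Accepted, Accepted

All 'Accepted' examples share one property — texture is smooth AND count ≥ 8 — and every 'Rejected' example lacks it.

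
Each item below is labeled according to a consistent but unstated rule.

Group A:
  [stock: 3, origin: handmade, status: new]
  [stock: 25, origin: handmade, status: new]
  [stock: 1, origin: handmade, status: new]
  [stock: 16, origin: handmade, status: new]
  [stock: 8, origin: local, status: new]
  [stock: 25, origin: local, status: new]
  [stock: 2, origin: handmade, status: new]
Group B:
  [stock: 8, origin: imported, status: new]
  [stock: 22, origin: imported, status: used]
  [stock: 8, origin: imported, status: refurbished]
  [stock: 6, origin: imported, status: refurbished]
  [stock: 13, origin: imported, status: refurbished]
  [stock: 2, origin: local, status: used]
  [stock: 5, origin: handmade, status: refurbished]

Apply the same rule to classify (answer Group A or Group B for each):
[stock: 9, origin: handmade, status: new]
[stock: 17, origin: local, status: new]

Group A, Group A

A rule that fits every label: status is new AND origin is not imported — true of each 'Group A' example, false of each 'Group B' one.
[stock: 9, origin: handmade, status: new] — status is new, origin is handmade, hence Group A. [stock: 17, origin: local, status: new] — status is new, origin is local, hence Group A.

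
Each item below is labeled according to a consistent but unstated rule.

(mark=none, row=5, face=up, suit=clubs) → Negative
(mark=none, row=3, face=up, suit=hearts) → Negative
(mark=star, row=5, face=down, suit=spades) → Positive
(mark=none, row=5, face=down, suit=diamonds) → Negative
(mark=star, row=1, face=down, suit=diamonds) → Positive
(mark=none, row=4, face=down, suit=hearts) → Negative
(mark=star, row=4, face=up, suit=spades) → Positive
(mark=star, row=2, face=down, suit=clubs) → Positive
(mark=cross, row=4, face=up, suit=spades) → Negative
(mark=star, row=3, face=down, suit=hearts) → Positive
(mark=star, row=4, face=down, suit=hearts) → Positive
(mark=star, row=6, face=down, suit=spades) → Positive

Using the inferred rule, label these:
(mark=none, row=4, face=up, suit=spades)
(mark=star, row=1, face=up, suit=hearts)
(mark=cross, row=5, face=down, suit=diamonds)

Negative, Positive, Negative

One predicate separates the groups cleanly: mark is star.
(mark=none, row=4, face=up, suit=spades): Negative (mark is none). (mark=star, row=1, face=up, suit=hearts): Positive (mark is star). (mark=cross, row=5, face=down, suit=diamonds): Negative (mark is cross).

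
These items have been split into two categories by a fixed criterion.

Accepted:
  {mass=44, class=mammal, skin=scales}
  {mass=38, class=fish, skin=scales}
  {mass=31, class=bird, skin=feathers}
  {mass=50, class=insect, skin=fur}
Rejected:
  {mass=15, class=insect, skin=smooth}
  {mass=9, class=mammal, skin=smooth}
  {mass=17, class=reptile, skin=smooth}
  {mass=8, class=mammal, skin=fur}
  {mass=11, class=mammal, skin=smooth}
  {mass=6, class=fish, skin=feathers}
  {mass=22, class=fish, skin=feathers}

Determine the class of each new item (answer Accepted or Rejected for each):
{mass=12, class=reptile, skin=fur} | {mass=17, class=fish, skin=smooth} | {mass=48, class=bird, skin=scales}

Rejected, Rejected, Accepted

Rule: mass ≥ 31. This holds for each 'Accepted' example and fails for each 'Rejected' one.
{mass=12, class=reptile, skin=fur}: mass = 12, does not satisfy this → Rejected.
{mass=17, class=fish, skin=smooth}: mass = 17, does not satisfy this → Rejected.
{mass=48, class=bird, skin=scales}: mass = 48, fits → Accepted.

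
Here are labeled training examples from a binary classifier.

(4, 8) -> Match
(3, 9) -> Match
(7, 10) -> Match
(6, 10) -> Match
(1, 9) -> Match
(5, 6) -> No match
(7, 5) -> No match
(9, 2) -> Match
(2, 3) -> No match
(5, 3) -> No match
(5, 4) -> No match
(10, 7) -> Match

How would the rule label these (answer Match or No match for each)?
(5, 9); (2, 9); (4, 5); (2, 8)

The rule appears to be: max ≥ 8.
(5, 9): max 9 — meets the rule, so Match.
(2, 9): max 9 — meets the rule, so Match.
(4, 5): max 5 — does not satisfy this, so No match.
(2, 8): max 8 — meets the rule, so Match.

Match, Match, No match, Match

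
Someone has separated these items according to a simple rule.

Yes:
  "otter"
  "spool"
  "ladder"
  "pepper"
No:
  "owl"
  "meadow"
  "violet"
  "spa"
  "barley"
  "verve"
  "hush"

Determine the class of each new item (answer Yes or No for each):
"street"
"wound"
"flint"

Yes, No, No

The simplest hypothesis consistent with all the labels is: has a double letter.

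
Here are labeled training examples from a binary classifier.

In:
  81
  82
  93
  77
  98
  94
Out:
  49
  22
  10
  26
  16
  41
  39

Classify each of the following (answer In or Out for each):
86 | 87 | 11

In, In, Out

The classifier is using: at least 77.
86 → 86 ≥ 77 → In. 87 → 87 ≥ 77 → In. 11 → 11 < 77 → Out.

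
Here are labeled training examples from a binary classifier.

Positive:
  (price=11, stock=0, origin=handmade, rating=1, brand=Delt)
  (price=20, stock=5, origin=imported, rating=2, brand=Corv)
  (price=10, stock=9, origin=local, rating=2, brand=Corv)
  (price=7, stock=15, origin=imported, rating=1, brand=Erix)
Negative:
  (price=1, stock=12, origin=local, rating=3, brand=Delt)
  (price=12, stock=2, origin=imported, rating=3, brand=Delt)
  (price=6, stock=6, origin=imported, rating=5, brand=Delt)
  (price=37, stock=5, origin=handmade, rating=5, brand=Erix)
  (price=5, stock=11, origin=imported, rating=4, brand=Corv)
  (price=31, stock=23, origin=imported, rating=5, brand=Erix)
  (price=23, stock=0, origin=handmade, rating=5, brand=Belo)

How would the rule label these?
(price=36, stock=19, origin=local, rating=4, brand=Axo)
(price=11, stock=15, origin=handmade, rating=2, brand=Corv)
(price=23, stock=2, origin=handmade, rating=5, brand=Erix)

The pattern is that an item is 'Positive' exactly when: rating ≤ 2.

Negative, Positive, Negative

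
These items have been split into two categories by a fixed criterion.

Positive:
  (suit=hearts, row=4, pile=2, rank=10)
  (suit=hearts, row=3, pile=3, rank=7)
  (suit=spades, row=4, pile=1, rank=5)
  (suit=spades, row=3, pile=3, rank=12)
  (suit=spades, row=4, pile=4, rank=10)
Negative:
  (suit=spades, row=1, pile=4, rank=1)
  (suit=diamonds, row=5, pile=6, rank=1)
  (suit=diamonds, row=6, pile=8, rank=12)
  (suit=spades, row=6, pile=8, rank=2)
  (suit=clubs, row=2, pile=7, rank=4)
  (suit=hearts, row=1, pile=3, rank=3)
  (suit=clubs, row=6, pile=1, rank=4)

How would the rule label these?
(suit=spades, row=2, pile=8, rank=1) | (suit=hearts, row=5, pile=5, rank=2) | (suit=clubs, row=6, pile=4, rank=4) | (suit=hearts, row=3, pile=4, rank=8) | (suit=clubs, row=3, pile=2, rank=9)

Negative, Negative, Negative, Positive, Positive

The common property of the 'Positive' items is: row ≥ 3 AND row ≤ 4. No 'Negative' item has it.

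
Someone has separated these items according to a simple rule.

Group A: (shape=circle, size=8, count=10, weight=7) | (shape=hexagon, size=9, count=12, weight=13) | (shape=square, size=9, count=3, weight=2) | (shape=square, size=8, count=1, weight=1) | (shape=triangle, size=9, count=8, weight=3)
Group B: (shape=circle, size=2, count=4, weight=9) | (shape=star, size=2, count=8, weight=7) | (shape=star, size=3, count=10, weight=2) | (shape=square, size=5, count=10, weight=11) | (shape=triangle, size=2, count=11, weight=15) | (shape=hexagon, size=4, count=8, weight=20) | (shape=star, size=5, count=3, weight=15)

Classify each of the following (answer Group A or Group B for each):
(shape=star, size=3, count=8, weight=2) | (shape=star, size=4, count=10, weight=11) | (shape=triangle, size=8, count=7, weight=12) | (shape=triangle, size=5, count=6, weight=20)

Every 'Group A' example satisfies: size ≥ 8. None of the 'Group B' examples do.
(shape=star, size=3, count=8, weight=2) → size = 3 → Group B. (shape=star, size=4, count=10, weight=11) → size = 4 → Group B. (shape=triangle, size=8, count=7, weight=12) → size = 8 → Group A. (shape=triangle, size=5, count=6, weight=20) → size = 5 → Group B.

Group B, Group B, Group A, Group B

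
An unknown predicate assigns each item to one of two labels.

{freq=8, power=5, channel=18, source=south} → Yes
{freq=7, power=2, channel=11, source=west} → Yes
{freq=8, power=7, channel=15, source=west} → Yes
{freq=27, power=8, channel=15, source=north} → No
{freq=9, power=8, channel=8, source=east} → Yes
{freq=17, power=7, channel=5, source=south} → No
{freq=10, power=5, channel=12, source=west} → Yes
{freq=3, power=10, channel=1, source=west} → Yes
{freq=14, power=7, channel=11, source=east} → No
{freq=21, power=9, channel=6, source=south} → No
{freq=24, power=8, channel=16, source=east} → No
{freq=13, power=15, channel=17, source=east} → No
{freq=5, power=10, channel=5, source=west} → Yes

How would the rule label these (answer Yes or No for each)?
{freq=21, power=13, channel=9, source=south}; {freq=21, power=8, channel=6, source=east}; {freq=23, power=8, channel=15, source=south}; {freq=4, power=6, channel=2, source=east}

No, No, No, Yes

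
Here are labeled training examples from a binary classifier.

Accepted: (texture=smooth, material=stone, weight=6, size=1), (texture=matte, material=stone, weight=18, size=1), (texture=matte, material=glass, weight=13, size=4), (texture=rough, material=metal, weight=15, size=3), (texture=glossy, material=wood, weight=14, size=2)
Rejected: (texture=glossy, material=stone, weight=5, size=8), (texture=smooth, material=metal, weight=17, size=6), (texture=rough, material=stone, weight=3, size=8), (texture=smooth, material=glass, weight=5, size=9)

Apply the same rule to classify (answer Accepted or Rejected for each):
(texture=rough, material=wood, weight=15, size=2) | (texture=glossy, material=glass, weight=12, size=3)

Accepted, Accepted

The common property of the 'Accepted' items is: size ≤ 4. No 'Rejected' item has it.
(texture=rough, material=wood, weight=15, size=2): Accepted (size = 2). (texture=glossy, material=glass, weight=12, size=3): Accepted (size = 3).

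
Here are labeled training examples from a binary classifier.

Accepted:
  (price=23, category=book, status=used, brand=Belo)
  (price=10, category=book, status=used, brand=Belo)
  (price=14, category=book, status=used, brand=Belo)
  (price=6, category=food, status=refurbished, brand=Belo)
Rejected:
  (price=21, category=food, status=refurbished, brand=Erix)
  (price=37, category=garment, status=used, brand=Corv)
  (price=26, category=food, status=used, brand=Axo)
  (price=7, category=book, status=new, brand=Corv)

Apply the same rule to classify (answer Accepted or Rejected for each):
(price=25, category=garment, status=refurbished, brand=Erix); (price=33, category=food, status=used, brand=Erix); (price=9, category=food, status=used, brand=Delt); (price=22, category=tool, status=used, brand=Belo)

Rejected, Rejected, Rejected, Accepted

The simplest hypothesis consistent with all the labels is: brand is Belo.
(price=25, category=garment, status=refurbished, brand=Erix): brand is Erix, fails this test → Rejected. (price=33, category=food, status=used, brand=Erix): brand is Erix, fails this test → Rejected. (price=9, category=food, status=used, brand=Delt): brand is Delt, fails this test → Rejected. (price=22, category=tool, status=used, brand=Belo): brand is Belo, qualifies → Accepted.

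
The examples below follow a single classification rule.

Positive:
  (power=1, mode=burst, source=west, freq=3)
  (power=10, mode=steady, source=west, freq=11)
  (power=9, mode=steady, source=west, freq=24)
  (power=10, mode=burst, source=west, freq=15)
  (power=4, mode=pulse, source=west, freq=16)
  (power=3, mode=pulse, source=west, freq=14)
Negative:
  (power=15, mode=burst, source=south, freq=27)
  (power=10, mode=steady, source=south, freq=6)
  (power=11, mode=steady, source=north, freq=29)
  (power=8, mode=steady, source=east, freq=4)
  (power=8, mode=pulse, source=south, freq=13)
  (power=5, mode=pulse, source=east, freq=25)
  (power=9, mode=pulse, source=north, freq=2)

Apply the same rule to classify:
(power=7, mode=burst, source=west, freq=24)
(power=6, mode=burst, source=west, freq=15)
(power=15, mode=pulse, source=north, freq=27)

Rule: source is west. This holds for each 'Positive' example and fails for each 'Negative' one.
(power=7, mode=burst, source=west, freq=24): source is west — fits, so Positive. (power=6, mode=burst, source=west, freq=15): source is west — fits, so Positive. (power=15, mode=pulse, source=north, freq=27): source is north — fails this test, so Negative.

Positive, Positive, Negative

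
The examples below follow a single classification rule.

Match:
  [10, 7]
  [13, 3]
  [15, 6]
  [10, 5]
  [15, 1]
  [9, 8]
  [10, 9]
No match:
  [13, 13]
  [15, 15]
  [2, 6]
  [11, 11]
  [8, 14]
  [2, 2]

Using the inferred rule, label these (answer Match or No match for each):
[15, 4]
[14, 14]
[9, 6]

Match, No match, Match

The common property of the 'Match' items is: first > second. No 'No match' item has it.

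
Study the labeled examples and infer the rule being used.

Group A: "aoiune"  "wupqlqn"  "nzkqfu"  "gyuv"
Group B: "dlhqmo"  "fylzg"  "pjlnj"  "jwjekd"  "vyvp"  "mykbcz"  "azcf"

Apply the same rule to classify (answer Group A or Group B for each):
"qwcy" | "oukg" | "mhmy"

Group B, Group A, Group B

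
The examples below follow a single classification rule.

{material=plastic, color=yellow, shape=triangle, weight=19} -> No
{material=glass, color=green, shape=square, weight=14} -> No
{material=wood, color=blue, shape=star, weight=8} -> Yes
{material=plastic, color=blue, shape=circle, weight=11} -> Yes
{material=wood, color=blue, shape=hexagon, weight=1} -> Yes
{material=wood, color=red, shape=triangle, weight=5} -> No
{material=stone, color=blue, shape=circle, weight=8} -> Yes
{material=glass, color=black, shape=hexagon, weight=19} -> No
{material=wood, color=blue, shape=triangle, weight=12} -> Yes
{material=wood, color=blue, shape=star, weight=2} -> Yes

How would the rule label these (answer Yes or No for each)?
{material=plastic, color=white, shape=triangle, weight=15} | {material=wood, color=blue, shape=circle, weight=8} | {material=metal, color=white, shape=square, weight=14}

No, Yes, No

Looking at the examples, the only property every 'Yes' case has and every 'No' case lacks is: color is blue.
{material=plastic, color=white, shape=triangle, weight=15} — color is white, hence No. {material=wood, color=blue, shape=circle, weight=8} — color is blue, hence Yes. {material=metal, color=white, shape=square, weight=14} — color is white, hence No.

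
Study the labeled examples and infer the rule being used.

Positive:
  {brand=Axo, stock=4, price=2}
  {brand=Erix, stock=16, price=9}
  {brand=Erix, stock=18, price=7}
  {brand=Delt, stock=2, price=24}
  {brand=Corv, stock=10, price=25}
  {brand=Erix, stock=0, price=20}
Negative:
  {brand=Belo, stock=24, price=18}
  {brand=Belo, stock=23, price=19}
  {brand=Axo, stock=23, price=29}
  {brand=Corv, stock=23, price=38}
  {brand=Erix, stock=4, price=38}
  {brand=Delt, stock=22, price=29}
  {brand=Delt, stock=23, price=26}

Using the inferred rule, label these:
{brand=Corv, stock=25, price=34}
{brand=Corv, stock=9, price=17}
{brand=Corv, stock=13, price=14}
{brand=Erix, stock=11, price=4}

Rule: stock ≤ 18 AND price ≤ 25. This holds for each 'Positive' example and fails for each 'Negative' one.
{brand=Corv, stock=25, price=34} → stock = 25, price = 34 → Negative.
{brand=Corv, stock=9, price=17} → stock = 9, price = 17 → Positive.
{brand=Corv, stock=13, price=14} → stock = 13, price = 14 → Positive.
{brand=Erix, stock=11, price=4} → stock = 11, price = 4 → Positive.

Negative, Positive, Positive, Positive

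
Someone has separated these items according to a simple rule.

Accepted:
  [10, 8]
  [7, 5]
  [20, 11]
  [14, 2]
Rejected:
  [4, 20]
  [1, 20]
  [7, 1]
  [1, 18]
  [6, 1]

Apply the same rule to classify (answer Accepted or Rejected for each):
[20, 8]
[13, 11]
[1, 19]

Accepted, Accepted, Rejected

Rule: first > second AND sum ≥ 12. This holds for each 'Accepted' example and fails for each 'Rejected' one.
[20, 8] → 20 > 8, 20+8 = 28 → Accepted. [13, 11] → 13 > 11, 13+11 = 24 → Accepted. [1, 19] → 1 < 19, 1+19 = 20 → Rejected.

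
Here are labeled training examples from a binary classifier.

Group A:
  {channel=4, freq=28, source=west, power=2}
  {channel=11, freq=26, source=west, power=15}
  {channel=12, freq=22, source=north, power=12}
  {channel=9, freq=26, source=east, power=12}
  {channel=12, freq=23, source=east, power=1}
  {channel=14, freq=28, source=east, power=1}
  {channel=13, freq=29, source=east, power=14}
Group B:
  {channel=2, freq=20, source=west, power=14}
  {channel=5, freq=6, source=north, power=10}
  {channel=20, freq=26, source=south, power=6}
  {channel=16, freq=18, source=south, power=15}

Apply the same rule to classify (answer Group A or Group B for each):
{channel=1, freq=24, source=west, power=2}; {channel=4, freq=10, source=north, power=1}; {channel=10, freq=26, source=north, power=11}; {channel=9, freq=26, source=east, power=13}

The distinguishing property — freq ≥ 22 AND channel ≤ 14 — holds for all the 'Group A' cases and none of the 'Group B' cases.
{channel=1, freq=24, source=west, power=2} → freq = 24, channel = 1 → Group A. {channel=4, freq=10, source=north, power=1} → freq = 10, channel = 4 → Group B. {channel=10, freq=26, source=north, power=11} → freq = 26, channel = 10 → Group A. {channel=9, freq=26, source=east, power=13} → freq = 26, channel = 9 → Group A.

Group A, Group B, Group A, Group A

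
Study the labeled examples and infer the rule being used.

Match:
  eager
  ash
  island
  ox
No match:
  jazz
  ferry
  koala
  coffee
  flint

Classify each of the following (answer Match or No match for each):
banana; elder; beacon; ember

No match, Match, No match, Match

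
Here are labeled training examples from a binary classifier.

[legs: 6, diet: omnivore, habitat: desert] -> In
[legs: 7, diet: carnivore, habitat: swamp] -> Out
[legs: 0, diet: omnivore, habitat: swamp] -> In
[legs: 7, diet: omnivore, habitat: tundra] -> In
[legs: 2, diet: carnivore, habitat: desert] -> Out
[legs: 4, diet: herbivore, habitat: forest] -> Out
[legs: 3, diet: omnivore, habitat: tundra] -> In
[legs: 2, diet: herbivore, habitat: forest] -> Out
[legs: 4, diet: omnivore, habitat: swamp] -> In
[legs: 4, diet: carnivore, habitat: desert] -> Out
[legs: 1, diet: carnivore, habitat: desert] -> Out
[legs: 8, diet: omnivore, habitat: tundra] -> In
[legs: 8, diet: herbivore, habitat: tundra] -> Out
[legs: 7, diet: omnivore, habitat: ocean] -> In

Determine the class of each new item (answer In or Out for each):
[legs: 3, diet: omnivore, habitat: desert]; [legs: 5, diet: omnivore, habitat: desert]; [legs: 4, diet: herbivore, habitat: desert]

Rule: diet is omnivore. This holds for each 'In' example and fails for each 'Out' one.
[legs: 3, diet: omnivore, habitat: desert]: diet is omnivore, meets the rule → In. [legs: 5, diet: omnivore, habitat: desert]: diet is omnivore, meets the rule → In. [legs: 4, diet: herbivore, habitat: desert]: diet is herbivore, lacks this property → Out.

In, In, Out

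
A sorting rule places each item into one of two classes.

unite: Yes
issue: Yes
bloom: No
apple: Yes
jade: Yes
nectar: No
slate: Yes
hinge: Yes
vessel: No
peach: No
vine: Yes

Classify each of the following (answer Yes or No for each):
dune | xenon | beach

Yes, No, No

One predicate separates the groups cleanly: ends with 'e'.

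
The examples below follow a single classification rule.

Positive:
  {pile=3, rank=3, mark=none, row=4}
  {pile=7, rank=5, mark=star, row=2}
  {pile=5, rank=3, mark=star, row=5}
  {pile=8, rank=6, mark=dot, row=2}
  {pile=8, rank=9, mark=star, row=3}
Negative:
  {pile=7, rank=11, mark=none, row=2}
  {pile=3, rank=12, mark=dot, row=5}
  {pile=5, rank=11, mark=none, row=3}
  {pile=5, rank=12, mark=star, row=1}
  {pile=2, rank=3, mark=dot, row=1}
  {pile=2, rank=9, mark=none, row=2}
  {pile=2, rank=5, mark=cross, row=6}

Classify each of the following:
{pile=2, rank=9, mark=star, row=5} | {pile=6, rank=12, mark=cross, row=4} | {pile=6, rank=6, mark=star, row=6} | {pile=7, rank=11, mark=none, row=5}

'Positive' ⟺ rank ≤ 9 AND pile ≥ 3.
{pile=2, rank=9, mark=star, row=5} — rank = 9, pile = 2, hence Negative. {pile=6, rank=12, mark=cross, row=4} — rank = 12, pile = 6, hence Negative. {pile=6, rank=6, mark=star, row=6} — rank = 6, pile = 6, hence Positive. {pile=7, rank=11, mark=none, row=5} — rank = 11, pile = 7, hence Negative.

Negative, Negative, Positive, Negative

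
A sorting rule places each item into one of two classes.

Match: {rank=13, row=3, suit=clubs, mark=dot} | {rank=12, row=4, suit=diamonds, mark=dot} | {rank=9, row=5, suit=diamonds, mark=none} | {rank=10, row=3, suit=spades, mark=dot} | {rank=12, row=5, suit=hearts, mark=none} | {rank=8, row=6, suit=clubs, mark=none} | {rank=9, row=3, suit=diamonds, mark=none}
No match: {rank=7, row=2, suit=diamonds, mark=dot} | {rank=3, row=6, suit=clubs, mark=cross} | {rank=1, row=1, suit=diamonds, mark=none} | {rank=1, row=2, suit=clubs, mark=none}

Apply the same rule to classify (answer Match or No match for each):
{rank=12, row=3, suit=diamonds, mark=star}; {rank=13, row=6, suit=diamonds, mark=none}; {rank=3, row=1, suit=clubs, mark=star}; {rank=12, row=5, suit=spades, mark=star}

The rule appears to be: rank ≥ 8.
{rank=12, row=3, suit=diamonds, mark=star} — rank = 12, hence Match.
{rank=13, row=6, suit=diamonds, mark=none} — rank = 13, hence Match.
{rank=3, row=1, suit=clubs, mark=star} — rank = 3, hence No match.
{rank=12, row=5, suit=spades, mark=star} — rank = 12, hence Match.

Match, Match, No match, Match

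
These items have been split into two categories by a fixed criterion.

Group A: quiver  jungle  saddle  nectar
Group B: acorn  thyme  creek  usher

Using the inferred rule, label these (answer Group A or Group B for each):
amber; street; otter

'Group A' ⟺ even length.
amber — length 5, hence Group B. street — length 6, hence Group A. otter — length 5, hence Group B.

Group B, Group A, Group B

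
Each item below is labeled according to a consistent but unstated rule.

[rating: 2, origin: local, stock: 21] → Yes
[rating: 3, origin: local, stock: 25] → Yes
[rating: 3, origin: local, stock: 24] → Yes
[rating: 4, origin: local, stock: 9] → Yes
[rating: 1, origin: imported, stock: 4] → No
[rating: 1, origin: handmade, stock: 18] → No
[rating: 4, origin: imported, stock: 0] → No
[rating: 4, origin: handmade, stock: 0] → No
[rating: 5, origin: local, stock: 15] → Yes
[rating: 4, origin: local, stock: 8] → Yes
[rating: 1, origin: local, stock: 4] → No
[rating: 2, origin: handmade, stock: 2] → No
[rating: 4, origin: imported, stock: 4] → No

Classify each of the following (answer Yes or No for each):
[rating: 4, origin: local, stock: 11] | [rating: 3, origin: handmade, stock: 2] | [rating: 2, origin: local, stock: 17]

The rule appears to be: origin is local AND stock ≥ 8.

Yes, No, Yes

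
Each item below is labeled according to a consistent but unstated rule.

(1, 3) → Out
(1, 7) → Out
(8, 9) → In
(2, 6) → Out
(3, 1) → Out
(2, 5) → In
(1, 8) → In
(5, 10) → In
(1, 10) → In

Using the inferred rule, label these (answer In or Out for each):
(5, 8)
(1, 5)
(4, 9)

Looking at the examples, the only property every 'In' case has and every 'Out' case lacks is: sum is odd.
(5, 8): 5+8 = 13, satisfies this → In. (1, 5): 1+5 = 6, does not satisfy this → Out. (4, 9): 4+9 = 13, satisfies this → In.

In, Out, In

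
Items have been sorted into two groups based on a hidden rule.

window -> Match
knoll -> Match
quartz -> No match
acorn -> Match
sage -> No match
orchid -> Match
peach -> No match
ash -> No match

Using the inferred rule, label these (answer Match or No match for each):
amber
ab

No match, No match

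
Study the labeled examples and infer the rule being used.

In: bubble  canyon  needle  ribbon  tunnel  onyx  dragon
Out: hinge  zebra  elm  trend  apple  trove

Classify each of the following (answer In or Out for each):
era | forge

Out, Out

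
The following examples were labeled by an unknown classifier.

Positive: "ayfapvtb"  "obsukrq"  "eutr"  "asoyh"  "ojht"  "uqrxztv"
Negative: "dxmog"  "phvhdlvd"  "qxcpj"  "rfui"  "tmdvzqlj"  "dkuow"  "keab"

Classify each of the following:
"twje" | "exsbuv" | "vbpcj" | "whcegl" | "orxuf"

The pattern is that an item is 'Positive' exactly when: starts with a vowel.
Negative: "twje", since starts with 't'. Positive: "exsbuv", since starts with 'e'. Negative: "vbpcj", since starts with 'v'. Negative: "whcegl", since starts with 'w'. Positive: "orxuf", since starts with 'o'.

Negative, Positive, Negative, Negative, Positive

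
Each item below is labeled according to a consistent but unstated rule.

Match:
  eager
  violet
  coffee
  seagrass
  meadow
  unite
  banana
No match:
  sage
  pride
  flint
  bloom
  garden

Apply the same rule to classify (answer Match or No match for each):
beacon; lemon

Match, No match

Rule: has ≥ 3 vowels. This holds for each 'Match' example and fails for each 'No match' one.
beacon: Match (3 vowels). lemon: No match (2 vowels).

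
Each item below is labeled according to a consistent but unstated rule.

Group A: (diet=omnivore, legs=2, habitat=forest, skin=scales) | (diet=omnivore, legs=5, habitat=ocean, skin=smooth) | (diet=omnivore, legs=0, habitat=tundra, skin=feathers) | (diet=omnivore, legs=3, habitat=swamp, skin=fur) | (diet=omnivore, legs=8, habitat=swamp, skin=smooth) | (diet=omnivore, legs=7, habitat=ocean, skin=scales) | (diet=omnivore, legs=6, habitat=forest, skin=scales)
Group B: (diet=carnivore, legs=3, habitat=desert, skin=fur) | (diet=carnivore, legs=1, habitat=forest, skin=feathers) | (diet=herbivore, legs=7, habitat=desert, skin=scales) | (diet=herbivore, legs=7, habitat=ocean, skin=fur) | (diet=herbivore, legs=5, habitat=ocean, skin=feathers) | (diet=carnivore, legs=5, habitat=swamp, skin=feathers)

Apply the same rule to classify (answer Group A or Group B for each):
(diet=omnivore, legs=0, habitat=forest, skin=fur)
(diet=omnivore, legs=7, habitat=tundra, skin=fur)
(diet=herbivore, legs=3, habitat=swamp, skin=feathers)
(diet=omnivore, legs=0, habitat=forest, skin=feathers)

A rule that fits every label: diet is omnivore — true of each 'Group A' example, false of each 'Group B' one.

Group A, Group A, Group B, Group A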